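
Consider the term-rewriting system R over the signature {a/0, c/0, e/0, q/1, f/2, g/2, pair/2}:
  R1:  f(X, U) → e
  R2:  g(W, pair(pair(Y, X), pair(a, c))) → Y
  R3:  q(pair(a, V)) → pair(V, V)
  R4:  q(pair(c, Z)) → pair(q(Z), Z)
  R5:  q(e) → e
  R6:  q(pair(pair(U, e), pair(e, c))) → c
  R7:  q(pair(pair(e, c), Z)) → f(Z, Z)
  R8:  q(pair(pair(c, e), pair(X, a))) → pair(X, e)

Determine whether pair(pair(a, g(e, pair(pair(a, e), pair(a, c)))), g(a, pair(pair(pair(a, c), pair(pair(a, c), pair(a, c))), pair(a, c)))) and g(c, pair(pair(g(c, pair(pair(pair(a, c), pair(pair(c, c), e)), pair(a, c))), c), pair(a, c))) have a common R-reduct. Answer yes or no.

Reduce t₁ = pair(pair(a, g(e, pair(pair(a, e), pair(a, c)))), g(a, pair(pair(pair(a, c), pair(pair(a, c), pair(a, c))), pair(a, c)))):
1. pair(pair(a, g(e, pair(pair(a, e), pair(a, c)))), g(a, pair(pair(pair(a, c), pair(pair(a, c), pair(a, c))), pair(a, c))))  →  pair(pair(a, a), g(a, pair(pair(pair(a, c), pair(pair(a, c), pair(a, c))), pair(a, c))))   [R2 at 1.2]
2. pair(pair(a, a), g(a, pair(pair(pair(a, c), pair(pair(a, c), pair(a, c))), pair(a, c))))  →  pair(pair(a, a), pair(a, c))   [R2 at 2]

Reduce t₂ = g(c, pair(pair(g(c, pair(pair(pair(a, c), pair(pair(c, c), e)), pair(a, c))), c), pair(a, c))):
1. g(c, pair(pair(g(c, pair(pair(pair(a, c), pair(pair(c, c), e)), pair(a, c))), c), pair(a, c)))  →  g(c, pair(pair(pair(a, c), pair(pair(c, c), e)), pair(a, c)))   [R2 at ε]
2. g(c, pair(pair(pair(a, c), pair(pair(c, c), e)), pair(a, c)))  →  pair(a, c)   [R2 at ε]

no — NF(t₁) = pair(pair(a, a), pair(a, c)), NF(t₂) = pair(a, c)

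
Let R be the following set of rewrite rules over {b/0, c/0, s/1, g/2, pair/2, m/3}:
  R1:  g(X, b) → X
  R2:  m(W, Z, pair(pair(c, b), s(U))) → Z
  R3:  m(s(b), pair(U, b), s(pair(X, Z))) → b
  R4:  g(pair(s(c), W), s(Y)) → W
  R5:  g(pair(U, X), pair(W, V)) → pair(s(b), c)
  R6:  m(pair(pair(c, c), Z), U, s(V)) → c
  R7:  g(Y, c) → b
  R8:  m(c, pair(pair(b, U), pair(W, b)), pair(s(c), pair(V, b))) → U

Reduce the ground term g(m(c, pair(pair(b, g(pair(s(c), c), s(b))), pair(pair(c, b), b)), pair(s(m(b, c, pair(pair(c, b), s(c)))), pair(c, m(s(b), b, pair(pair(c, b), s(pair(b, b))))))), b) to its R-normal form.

1. g(m(c, pair(pair(b, g(pair(s(c), c), s(b))), pair(pair(c, b), b)), pair(s(m(b, c, pair(pair(c, b), s(c)))), pair(c, m(s(b), b, pair(pair(c, b), s(pair(b, b))))))), b)  →  m(c, pair(pair(b, g(pair(s(c), c), s(b))), pair(pair(c, b), b)), pair(s(m(b, c, pair(pair(c, b), s(c)))), pair(c, m(s(b), b, pair(pair(c, b), s(pair(b, b)))))))   [R1 at ε]
2. m(c, pair(pair(b, g(pair(s(c), c), s(b))), pair(pair(c, b), b)), pair(s(m(b, c, pair(pair(c, b), s(c)))), pair(c, m(s(b), b, pair(pair(c, b), s(pair(b, b)))))))  →  m(c, pair(pair(b, c), pair(pair(c, b), b)), pair(s(m(b, c, pair(pair(c, b), s(c)))), pair(c, m(s(b), b, pair(pair(c, b), s(pair(b, b)))))))   [R4 at 2.1.2]
3. m(c, pair(pair(b, c), pair(pair(c, b), b)), pair(s(m(b, c, pair(pair(c, b), s(c)))), pair(c, m(s(b), b, pair(pair(c, b), s(pair(b, b)))))))  →  m(c, pair(pair(b, c), pair(pair(c, b), b)), pair(s(c), pair(c, m(s(b), b, pair(pair(c, b), s(pair(b, b)))))))   [R2 at 3.1.1]
4. m(c, pair(pair(b, c), pair(pair(c, b), b)), pair(s(c), pair(c, m(s(b), b, pair(pair(c, b), s(pair(b, b)))))))  →  m(c, pair(pair(b, c), pair(pair(c, b), b)), pair(s(c), pair(c, b)))   [R2 at 3.2.2]
5. m(c, pair(pair(b, c), pair(pair(c, b), b)), pair(s(c), pair(c, b)))  →  c   [R8 at ε]

c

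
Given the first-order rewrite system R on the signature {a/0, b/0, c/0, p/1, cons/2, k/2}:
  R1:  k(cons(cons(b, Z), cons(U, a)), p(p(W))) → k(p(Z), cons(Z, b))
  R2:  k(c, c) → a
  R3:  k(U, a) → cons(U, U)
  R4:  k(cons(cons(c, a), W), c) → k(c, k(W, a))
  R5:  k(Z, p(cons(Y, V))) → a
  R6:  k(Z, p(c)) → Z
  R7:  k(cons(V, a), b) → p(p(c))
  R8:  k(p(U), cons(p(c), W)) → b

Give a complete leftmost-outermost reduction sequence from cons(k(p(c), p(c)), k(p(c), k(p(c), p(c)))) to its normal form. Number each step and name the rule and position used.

cons(p(c), p(c))

1. cons(k(p(c), p(c)), k(p(c), k(p(c), p(c))))  →  cons(p(c), k(p(c), k(p(c), p(c))))   [R6 at 1]
2. cons(p(c), k(p(c), k(p(c), p(c))))  →  cons(p(c), k(p(c), p(c)))   [R6 at 2.2]
3. cons(p(c), k(p(c), p(c)))  →  cons(p(c), p(c))   [R6 at 2]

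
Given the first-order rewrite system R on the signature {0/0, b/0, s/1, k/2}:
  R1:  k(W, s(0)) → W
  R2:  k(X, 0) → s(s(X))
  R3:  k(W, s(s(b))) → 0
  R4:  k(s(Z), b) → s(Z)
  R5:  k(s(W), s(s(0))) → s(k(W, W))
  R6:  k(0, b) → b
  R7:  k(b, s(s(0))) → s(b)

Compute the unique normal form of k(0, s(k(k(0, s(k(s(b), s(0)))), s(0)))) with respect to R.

0

1. k(0, s(k(k(0, s(k(s(b), s(0)))), s(0))))  →  k(0, s(k(0, s(k(s(b), s(0))))))   [R1 at 2.1]
2. k(0, s(k(0, s(k(s(b), s(0))))))  →  k(0, s(k(0, s(s(b)))))   [R1 at 2.1.2.1]
3. k(0, s(k(0, s(s(b)))))  →  k(0, s(0))   [R3 at 2.1]
4. k(0, s(0))  →  0   [R1 at ε]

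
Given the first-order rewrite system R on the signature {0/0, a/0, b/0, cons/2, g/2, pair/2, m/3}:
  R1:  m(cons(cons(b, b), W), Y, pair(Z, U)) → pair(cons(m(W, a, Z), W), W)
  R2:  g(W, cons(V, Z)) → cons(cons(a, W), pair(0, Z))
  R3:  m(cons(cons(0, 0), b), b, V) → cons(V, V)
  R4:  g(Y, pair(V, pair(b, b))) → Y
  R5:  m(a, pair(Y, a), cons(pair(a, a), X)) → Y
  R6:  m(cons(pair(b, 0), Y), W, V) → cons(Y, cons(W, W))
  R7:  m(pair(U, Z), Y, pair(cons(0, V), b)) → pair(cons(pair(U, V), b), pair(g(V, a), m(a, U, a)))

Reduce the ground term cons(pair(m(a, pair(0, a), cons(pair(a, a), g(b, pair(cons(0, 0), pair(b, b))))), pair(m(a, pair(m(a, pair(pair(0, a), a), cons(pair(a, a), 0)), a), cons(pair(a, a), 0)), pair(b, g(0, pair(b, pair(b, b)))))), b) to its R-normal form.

cons(pair(0, pair(pair(0, a), pair(b, 0))), b)

1. cons(pair(m(a, pair(0, a), cons(pair(a, a), g(b, pair(cons(0, 0), pair(b, b))))), pair(m(a, pair(m(a, pair(pair(0, a), a), cons(pair(a, a), 0)), a), cons(pair(a, a), 0)), pair(b, g(0, pair(b, pair(b, b)))))), b)  →  cons(pair(0, pair(m(a, pair(m(a, pair(pair(0, a), a), cons(pair(a, a), 0)), a), cons(pair(a, a), 0)), pair(b, g(0, pair(b, pair(b, b)))))), b)   [R5 at 1.1]
2. cons(pair(0, pair(m(a, pair(m(a, pair(pair(0, a), a), cons(pair(a, a), 0)), a), cons(pair(a, a), 0)), pair(b, g(0, pair(b, pair(b, b)))))), b)  →  cons(pair(0, pair(m(a, pair(pair(0, a), a), cons(pair(a, a), 0)), pair(b, g(0, pair(b, pair(b, b)))))), b)   [R5 at 1.2.1]
3. cons(pair(0, pair(m(a, pair(pair(0, a), a), cons(pair(a, a), 0)), pair(b, g(0, pair(b, pair(b, b)))))), b)  →  cons(pair(0, pair(pair(0, a), pair(b, g(0, pair(b, pair(b, b)))))), b)   [R5 at 1.2.1]
4. cons(pair(0, pair(pair(0, a), pair(b, g(0, pair(b, pair(b, b)))))), b)  →  cons(pair(0, pair(pair(0, a), pair(b, 0))), b)   [R4 at 1.2.2.2]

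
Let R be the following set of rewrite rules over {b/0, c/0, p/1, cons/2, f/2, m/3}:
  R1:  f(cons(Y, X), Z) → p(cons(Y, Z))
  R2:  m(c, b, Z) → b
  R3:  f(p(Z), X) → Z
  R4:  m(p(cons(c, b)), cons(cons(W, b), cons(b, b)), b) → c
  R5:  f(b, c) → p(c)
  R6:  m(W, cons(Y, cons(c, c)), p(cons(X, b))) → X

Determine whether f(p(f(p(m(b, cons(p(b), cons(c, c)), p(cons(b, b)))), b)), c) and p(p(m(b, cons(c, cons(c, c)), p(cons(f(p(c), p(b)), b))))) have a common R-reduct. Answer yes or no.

Reduce t₁ = f(p(f(p(m(b, cons(p(b), cons(c, c)), p(cons(b, b)))), b)), c):
1. f(p(f(p(m(b, cons(p(b), cons(c, c)), p(cons(b, b)))), b)), c)  →  f(p(m(b, cons(p(b), cons(c, c)), p(cons(b, b)))), b)   [R3 at ε]
2. f(p(m(b, cons(p(b), cons(c, c)), p(cons(b, b)))), b)  →  m(b, cons(p(b), cons(c, c)), p(cons(b, b)))   [R3 at ε]
3. m(b, cons(p(b), cons(c, c)), p(cons(b, b)))  →  b   [R6 at ε]

Reduce t₂ = p(p(m(b, cons(c, cons(c, c)), p(cons(f(p(c), p(b)), b))))):
1. p(p(m(b, cons(c, cons(c, c)), p(cons(f(p(c), p(b)), b)))))  →  p(p(f(p(c), p(b))))   [R6 at 1.1]
2. p(p(f(p(c), p(b))))  →  p(p(c))   [R3 at 1.1]

no — NF(t₁) = b, NF(t₂) = p(p(c))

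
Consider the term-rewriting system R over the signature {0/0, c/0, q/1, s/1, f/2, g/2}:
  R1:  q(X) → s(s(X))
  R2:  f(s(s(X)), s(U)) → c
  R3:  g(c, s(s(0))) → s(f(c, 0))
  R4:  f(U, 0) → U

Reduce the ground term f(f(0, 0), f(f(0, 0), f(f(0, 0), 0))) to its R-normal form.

0

1. f(f(0, 0), f(f(0, 0), f(f(0, 0), 0)))  →  f(0, f(f(0, 0), f(f(0, 0), 0)))   [R4 at 1]
2. f(0, f(f(0, 0), f(f(0, 0), 0)))  →  f(0, f(0, f(f(0, 0), 0)))   [R4 at 2.1]
3. f(0, f(0, f(f(0, 0), 0)))  →  f(0, f(0, f(0, 0)))   [R4 at 2.2]
4. f(0, f(0, f(0, 0)))  →  f(0, f(0, 0))   [R4 at 2.2]
5. f(0, f(0, 0))  →  f(0, 0)   [R4 at 2]
6. f(0, 0)  →  0   [R4 at ε]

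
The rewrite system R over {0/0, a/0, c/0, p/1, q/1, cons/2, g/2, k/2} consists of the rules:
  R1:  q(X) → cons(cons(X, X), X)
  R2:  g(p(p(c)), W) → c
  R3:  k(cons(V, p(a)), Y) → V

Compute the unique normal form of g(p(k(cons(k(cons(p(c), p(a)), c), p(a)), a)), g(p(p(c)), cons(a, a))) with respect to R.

c

1. g(p(k(cons(k(cons(p(c), p(a)), c), p(a)), a)), g(p(p(c)), cons(a, a)))  →  g(p(k(cons(p(c), p(a)), c)), g(p(p(c)), cons(a, a)))   [R3 at 1.1]
2. g(p(k(cons(p(c), p(a)), c)), g(p(p(c)), cons(a, a)))  →  g(p(p(c)), g(p(p(c)), cons(a, a)))   [R3 at 1.1]
3. g(p(p(c)), g(p(p(c)), cons(a, a)))  →  c   [R2 at ε]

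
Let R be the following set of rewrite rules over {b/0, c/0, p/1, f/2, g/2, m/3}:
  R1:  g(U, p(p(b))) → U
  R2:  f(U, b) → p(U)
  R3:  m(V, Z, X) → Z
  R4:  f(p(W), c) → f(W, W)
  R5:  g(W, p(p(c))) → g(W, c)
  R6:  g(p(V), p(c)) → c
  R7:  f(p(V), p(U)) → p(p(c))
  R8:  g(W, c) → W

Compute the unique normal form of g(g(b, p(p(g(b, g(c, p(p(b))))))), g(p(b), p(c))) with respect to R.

1. g(g(b, p(p(g(b, g(c, p(p(b))))))), g(p(b), p(c)))  →  g(g(b, p(p(g(b, c)))), g(p(b), p(c)))   [R1 at 1.2.1.1.2]
2. g(g(b, p(p(g(b, c)))), g(p(b), p(c)))  →  g(g(b, p(p(b))), g(p(b), p(c)))   [R8 at 1.2.1.1]
3. g(g(b, p(p(b))), g(p(b), p(c)))  →  g(b, g(p(b), p(c)))   [R1 at 1]
4. g(b, g(p(b), p(c)))  →  g(b, c)   [R6 at 2]
5. g(b, c)  →  b   [R8 at ε]

b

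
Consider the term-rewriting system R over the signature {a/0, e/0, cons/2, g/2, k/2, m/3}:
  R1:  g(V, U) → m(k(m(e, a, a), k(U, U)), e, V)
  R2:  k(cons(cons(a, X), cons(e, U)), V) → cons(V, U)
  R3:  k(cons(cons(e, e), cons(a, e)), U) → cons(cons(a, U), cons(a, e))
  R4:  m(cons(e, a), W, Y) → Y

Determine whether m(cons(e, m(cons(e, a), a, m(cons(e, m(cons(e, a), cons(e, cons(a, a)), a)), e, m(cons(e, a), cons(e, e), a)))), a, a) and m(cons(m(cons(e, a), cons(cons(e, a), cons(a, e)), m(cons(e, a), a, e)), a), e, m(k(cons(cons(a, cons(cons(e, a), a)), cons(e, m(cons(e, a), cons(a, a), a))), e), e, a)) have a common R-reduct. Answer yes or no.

Reduce t₁ = m(cons(e, m(cons(e, a), a, m(cons(e, m(cons(e, a), cons(e, cons(a, a)), a)), e, m(cons(e, a), cons(e, e), a)))), a, a):
1. m(cons(e, m(cons(e, a), a, m(cons(e, m(cons(e, a), cons(e, cons(a, a)), a)), e, m(cons(e, a), cons(e, e), a)))), a, a)  →  m(cons(e, m(cons(e, m(cons(e, a), cons(e, cons(a, a)), a)), e, m(cons(e, a), cons(e, e), a))), a, a)   [R4 at 1.2]
2. m(cons(e, m(cons(e, m(cons(e, a), cons(e, cons(a, a)), a)), e, m(cons(e, a), cons(e, e), a))), a, a)  →  m(cons(e, m(cons(e, a), e, m(cons(e, a), cons(e, e), a))), a, a)   [R4 at 1.2.1.2]
3. m(cons(e, m(cons(e, a), e, m(cons(e, a), cons(e, e), a))), a, a)  →  m(cons(e, m(cons(e, a), cons(e, e), a)), a, a)   [R4 at 1.2]
4. m(cons(e, m(cons(e, a), cons(e, e), a)), a, a)  →  m(cons(e, a), a, a)   [R4 at 1.2]
5. m(cons(e, a), a, a)  →  a   [R4 at ε]

Reduce t₂ = m(cons(m(cons(e, a), cons(cons(e, a), cons(a, e)), m(cons(e, a), a, e)), a), e, m(k(cons(cons(a, cons(cons(e, a), a)), cons(e, m(cons(e, a), cons(a, a), a))), e), e, a)):
1. m(cons(m(cons(e, a), cons(cons(e, a), cons(a, e)), m(cons(e, a), a, e)), a), e, m(k(cons(cons(a, cons(cons(e, a), a)), cons(e, m(cons(e, a), cons(a, a), a))), e), e, a))  →  m(cons(m(cons(e, a), a, e), a), e, m(k(cons(cons(a, cons(cons(e, a), a)), cons(e, m(cons(e, a), cons(a, a), a))), e), e, a))   [R4 at 1.1]
2. m(cons(m(cons(e, a), a, e), a), e, m(k(cons(cons(a, cons(cons(e, a), a)), cons(e, m(cons(e, a), cons(a, a), a))), e), e, a))  →  m(cons(e, a), e, m(k(cons(cons(a, cons(cons(e, a), a)), cons(e, m(cons(e, a), cons(a, a), a))), e), e, a))   [R4 at 1.1]
3. m(cons(e, a), e, m(k(cons(cons(a, cons(cons(e, a), a)), cons(e, m(cons(e, a), cons(a, a), a))), e), e, a))  →  m(k(cons(cons(a, cons(cons(e, a), a)), cons(e, m(cons(e, a), cons(a, a), a))), e), e, a)   [R4 at ε]
4. m(k(cons(cons(a, cons(cons(e, a), a)), cons(e, m(cons(e, a), cons(a, a), a))), e), e, a)  →  m(cons(e, m(cons(e, a), cons(a, a), a)), e, a)   [R2 at 1]
5. m(cons(e, m(cons(e, a), cons(a, a), a)), e, a)  →  m(cons(e, a), e, a)   [R4 at 1.2]
6. m(cons(e, a), e, a)  →  a   [R4 at ε]

yes — NF(t₁) = a, NF(t₂) = a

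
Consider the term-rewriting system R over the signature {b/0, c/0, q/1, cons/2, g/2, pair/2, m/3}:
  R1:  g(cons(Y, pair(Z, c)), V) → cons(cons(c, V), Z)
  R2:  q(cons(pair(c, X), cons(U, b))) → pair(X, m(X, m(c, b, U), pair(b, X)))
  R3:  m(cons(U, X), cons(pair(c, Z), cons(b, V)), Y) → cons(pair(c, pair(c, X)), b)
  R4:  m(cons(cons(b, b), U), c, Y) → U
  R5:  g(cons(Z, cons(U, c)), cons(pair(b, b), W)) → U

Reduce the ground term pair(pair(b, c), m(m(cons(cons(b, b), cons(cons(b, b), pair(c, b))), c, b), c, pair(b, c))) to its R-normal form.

1. pair(pair(b, c), m(m(cons(cons(b, b), cons(cons(b, b), pair(c, b))), c, b), c, pair(b, c)))  →  pair(pair(b, c), m(cons(cons(b, b), pair(c, b)), c, pair(b, c)))   [R4 at 2.1]
2. pair(pair(b, c), m(cons(cons(b, b), pair(c, b)), c, pair(b, c)))  →  pair(pair(b, c), pair(c, b))   [R4 at 2]

pair(pair(b, c), pair(c, b))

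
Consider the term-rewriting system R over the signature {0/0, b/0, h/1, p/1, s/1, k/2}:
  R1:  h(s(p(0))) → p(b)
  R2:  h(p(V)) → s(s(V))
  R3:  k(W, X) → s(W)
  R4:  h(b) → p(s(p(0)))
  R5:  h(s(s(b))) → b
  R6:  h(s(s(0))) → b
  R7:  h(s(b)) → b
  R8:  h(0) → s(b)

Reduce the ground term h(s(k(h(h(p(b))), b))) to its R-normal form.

1. h(s(k(h(h(p(b))), b)))  →  h(s(s(h(h(p(b))))))   [R3 at 1.1]
2. h(s(s(h(h(p(b))))))  →  h(s(s(h(s(s(b))))))   [R2 at 1.1.1.1]
3. h(s(s(h(s(s(b))))))  →  h(s(s(b)))   [R5 at 1.1.1]
4. h(s(s(b)))  →  b   [R5 at ε]

b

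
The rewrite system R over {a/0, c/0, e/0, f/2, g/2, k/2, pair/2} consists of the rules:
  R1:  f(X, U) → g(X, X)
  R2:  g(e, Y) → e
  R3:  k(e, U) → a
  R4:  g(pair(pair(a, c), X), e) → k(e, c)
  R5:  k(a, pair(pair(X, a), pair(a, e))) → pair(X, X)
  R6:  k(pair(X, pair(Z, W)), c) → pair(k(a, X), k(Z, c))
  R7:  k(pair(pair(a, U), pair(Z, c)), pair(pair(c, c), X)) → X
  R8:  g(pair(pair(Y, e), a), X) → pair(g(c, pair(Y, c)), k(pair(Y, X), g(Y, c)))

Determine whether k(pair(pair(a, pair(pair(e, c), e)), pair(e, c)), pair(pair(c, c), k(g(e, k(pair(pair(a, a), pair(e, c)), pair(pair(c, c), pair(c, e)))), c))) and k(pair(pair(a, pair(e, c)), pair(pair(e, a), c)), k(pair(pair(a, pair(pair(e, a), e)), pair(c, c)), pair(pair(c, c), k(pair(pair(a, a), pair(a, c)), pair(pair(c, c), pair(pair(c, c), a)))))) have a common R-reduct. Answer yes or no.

yes — NF(t₁) = a, NF(t₂) = a

Reduce t₁ = k(pair(pair(a, pair(pair(e, c), e)), pair(e, c)), pair(pair(c, c), k(g(e, k(pair(pair(a, a), pair(e, c)), pair(pair(c, c), pair(c, e)))), c))):
1. k(pair(pair(a, pair(pair(e, c), e)), pair(e, c)), pair(pair(c, c), k(g(e, k(pair(pair(a, a), pair(e, c)), pair(pair(c, c), pair(c, e)))), c)))  →  k(g(e, k(pair(pair(a, a), pair(e, c)), pair(pair(c, c), pair(c, e)))), c)   [R7 at ε]
2. k(g(e, k(pair(pair(a, a), pair(e, c)), pair(pair(c, c), pair(c, e)))), c)  →  k(e, c)   [R2 at 1]
3. k(e, c)  →  a   [R3 at ε]

Reduce t₂ = k(pair(pair(a, pair(e, c)), pair(pair(e, a), c)), k(pair(pair(a, pair(pair(e, a), e)), pair(c, c)), pair(pair(c, c), k(pair(pair(a, a), pair(a, c)), pair(pair(c, c), pair(pair(c, c), a)))))):
1. k(pair(pair(a, pair(e, c)), pair(pair(e, a), c)), k(pair(pair(a, pair(pair(e, a), e)), pair(c, c)), pair(pair(c, c), k(pair(pair(a, a), pair(a, c)), pair(pair(c, c), pair(pair(c, c), a))))))  →  k(pair(pair(a, pair(e, c)), pair(pair(e, a), c)), k(pair(pair(a, a), pair(a, c)), pair(pair(c, c), pair(pair(c, c), a))))   [R7 at 2]
2. k(pair(pair(a, pair(e, c)), pair(pair(e, a), c)), k(pair(pair(a, a), pair(a, c)), pair(pair(c, c), pair(pair(c, c), a))))  →  k(pair(pair(a, pair(e, c)), pair(pair(e, a), c)), pair(pair(c, c), a))   [R7 at 2]
3. k(pair(pair(a, pair(e, c)), pair(pair(e, a), c)), pair(pair(c, c), a))  →  a   [R7 at ε]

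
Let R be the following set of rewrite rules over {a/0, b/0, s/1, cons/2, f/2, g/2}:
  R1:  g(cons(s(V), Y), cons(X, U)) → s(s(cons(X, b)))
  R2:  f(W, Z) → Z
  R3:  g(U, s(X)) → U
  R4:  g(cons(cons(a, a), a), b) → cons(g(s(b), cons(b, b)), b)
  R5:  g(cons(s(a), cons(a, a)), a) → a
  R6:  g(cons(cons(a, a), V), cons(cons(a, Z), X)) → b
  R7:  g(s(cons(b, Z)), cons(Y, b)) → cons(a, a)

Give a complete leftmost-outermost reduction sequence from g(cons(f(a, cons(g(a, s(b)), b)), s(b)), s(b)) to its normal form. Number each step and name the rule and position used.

1. g(cons(f(a, cons(g(a, s(b)), b)), s(b)), s(b))  →  cons(f(a, cons(g(a, s(b)), b)), s(b))   [R3 at ε]
2. cons(f(a, cons(g(a, s(b)), b)), s(b))  →  cons(cons(g(a, s(b)), b), s(b))   [R2 at 1]
3. cons(cons(g(a, s(b)), b), s(b))  →  cons(cons(a, b), s(b))   [R3 at 1.1]

cons(cons(a, b), s(b))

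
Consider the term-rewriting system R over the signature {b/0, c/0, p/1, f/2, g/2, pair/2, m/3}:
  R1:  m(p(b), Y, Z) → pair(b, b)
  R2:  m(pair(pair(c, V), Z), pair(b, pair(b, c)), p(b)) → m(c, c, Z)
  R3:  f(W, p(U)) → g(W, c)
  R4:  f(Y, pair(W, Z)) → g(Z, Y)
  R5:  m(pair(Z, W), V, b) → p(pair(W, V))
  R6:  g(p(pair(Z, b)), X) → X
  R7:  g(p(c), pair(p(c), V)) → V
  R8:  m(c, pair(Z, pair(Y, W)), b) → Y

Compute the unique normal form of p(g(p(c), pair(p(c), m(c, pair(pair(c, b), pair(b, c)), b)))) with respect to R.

1. p(g(p(c), pair(p(c), m(c, pair(pair(c, b), pair(b, c)), b))))  →  p(m(c, pair(pair(c, b), pair(b, c)), b))   [R7 at 1]
2. p(m(c, pair(pair(c, b), pair(b, c)), b))  →  p(b)   [R8 at 1]

p(b)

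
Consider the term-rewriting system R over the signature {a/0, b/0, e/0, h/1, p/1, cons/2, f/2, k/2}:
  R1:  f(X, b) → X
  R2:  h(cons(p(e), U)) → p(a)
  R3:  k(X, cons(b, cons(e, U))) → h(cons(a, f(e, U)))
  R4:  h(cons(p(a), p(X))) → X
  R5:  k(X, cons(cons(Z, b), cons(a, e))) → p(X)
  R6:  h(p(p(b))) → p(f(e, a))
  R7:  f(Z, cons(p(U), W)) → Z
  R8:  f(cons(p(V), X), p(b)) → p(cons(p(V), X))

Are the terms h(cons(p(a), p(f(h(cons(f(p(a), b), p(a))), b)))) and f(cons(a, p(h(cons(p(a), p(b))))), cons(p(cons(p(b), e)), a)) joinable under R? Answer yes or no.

no — NF(t₁) = a, NF(t₂) = cons(a, p(b))

Reduce t₁ = h(cons(p(a), p(f(h(cons(f(p(a), b), p(a))), b)))):
1. h(cons(p(a), p(f(h(cons(f(p(a), b), p(a))), b))))  →  f(h(cons(f(p(a), b), p(a))), b)   [R4 at ε]
2. f(h(cons(f(p(a), b), p(a))), b)  →  h(cons(f(p(a), b), p(a)))   [R1 at ε]
3. h(cons(f(p(a), b), p(a)))  →  h(cons(p(a), p(a)))   [R1 at 1.1]
4. h(cons(p(a), p(a)))  →  a   [R4 at ε]

Reduce t₂ = f(cons(a, p(h(cons(p(a), p(b))))), cons(p(cons(p(b), e)), a)):
1. f(cons(a, p(h(cons(p(a), p(b))))), cons(p(cons(p(b), e)), a))  →  cons(a, p(h(cons(p(a), p(b)))))   [R7 at ε]
2. cons(a, p(h(cons(p(a), p(b)))))  →  cons(a, p(b))   [R4 at 2.1]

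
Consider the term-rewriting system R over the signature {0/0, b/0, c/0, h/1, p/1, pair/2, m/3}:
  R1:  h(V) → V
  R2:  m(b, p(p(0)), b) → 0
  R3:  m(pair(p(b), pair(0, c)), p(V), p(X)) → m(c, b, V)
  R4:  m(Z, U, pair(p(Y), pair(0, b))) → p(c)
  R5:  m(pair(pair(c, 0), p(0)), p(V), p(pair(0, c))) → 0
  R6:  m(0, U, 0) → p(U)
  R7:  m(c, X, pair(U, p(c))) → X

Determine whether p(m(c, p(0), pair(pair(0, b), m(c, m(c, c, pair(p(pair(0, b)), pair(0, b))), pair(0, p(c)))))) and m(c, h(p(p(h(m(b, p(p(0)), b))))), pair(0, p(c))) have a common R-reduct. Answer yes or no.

yes — NF(t₁) = p(p(0)), NF(t₂) = p(p(0))

Reduce t₁ = p(m(c, p(0), pair(pair(0, b), m(c, m(c, c, pair(p(pair(0, b)), pair(0, b))), pair(0, p(c)))))):
1. p(m(c, p(0), pair(pair(0, b), m(c, m(c, c, pair(p(pair(0, b)), pair(0, b))), pair(0, p(c))))))  →  p(m(c, p(0), pair(pair(0, b), m(c, c, pair(p(pair(0, b)), pair(0, b))))))   [R7 at 1.3.2]
2. p(m(c, p(0), pair(pair(0, b), m(c, c, pair(p(pair(0, b)), pair(0, b))))))  →  p(m(c, p(0), pair(pair(0, b), p(c))))   [R4 at 1.3.2]
3. p(m(c, p(0), pair(pair(0, b), p(c))))  →  p(p(0))   [R7 at 1]

Reduce t₂ = m(c, h(p(p(h(m(b, p(p(0)), b))))), pair(0, p(c))):
1. m(c, h(p(p(h(m(b, p(p(0)), b))))), pair(0, p(c)))  →  h(p(p(h(m(b, p(p(0)), b)))))   [R7 at ε]
2. h(p(p(h(m(b, p(p(0)), b)))))  →  p(p(h(m(b, p(p(0)), b))))   [R1 at ε]
3. p(p(h(m(b, p(p(0)), b))))  →  p(p(m(b, p(p(0)), b)))   [R1 at 1.1]
4. p(p(m(b, p(p(0)), b)))  →  p(p(0))   [R2 at 1.1]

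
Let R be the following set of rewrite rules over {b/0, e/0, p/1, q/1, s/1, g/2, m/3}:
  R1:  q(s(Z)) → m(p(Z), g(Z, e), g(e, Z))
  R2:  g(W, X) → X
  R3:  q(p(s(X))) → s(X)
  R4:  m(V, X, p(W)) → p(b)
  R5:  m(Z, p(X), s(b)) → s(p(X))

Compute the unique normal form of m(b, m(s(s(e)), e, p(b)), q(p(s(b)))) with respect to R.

s(p(b))

1. m(b, m(s(s(e)), e, p(b)), q(p(s(b))))  →  m(b, p(b), q(p(s(b))))   [R4 at 2]
2. m(b, p(b), q(p(s(b))))  →  m(b, p(b), s(b))   [R3 at 3]
3. m(b, p(b), s(b))  →  s(p(b))   [R5 at ε]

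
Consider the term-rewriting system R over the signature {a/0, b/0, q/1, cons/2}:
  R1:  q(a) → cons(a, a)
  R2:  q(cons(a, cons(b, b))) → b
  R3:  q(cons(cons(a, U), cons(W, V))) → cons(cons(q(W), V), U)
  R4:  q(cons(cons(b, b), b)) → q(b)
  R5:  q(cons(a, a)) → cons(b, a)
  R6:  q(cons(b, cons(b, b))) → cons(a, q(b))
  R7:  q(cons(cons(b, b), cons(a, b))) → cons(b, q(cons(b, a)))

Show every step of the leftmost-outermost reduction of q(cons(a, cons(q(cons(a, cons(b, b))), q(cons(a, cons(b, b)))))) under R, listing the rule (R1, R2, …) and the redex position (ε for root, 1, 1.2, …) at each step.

1. q(cons(a, cons(q(cons(a, cons(b, b))), q(cons(a, cons(b, b))))))  →  q(cons(a, cons(b, q(cons(a, cons(b, b))))))   [R2 at 1.2.1]
2. q(cons(a, cons(b, q(cons(a, cons(b, b))))))  →  q(cons(a, cons(b, b)))   [R2 at 1.2.2]
3. q(cons(a, cons(b, b)))  →  b   [R2 at ε]

b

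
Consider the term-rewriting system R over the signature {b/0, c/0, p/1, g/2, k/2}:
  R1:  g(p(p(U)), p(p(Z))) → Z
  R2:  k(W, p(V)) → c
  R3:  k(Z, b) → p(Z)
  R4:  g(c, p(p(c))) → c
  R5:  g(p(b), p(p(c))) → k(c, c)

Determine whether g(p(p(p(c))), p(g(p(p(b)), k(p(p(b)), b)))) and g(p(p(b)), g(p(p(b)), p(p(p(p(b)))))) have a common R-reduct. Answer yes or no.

yes — NF(t₁) = b, NF(t₂) = b

Reduce t₁ = g(p(p(p(c))), p(g(p(p(b)), k(p(p(b)), b)))):
1. g(p(p(p(c))), p(g(p(p(b)), k(p(p(b)), b))))  →  g(p(p(p(c))), p(g(p(p(b)), p(p(p(b))))))   [R3 at 2.1.2]
2. g(p(p(p(c))), p(g(p(p(b)), p(p(p(b))))))  →  g(p(p(p(c))), p(p(b)))   [R1 at 2.1]
3. g(p(p(p(c))), p(p(b)))  →  b   [R1 at ε]

Reduce t₂ = g(p(p(b)), g(p(p(b)), p(p(p(p(b)))))):
1. g(p(p(b)), g(p(p(b)), p(p(p(p(b))))))  →  g(p(p(b)), p(p(b)))   [R1 at 2]
2. g(p(p(b)), p(p(b)))  →  b   [R1 at ε]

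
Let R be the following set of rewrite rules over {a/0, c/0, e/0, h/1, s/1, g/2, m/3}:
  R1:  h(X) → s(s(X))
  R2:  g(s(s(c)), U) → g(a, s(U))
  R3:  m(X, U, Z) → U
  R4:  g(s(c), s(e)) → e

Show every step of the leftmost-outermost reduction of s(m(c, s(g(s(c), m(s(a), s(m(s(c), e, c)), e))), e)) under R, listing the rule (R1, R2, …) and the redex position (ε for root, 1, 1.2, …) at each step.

s(s(e))

1. s(m(c, s(g(s(c), m(s(a), s(m(s(c), e, c)), e))), e))  →  s(s(g(s(c), m(s(a), s(m(s(c), e, c)), e))))   [R3 at 1]
2. s(s(g(s(c), m(s(a), s(m(s(c), e, c)), e))))  →  s(s(g(s(c), s(m(s(c), e, c)))))   [R3 at 1.1.2]
3. s(s(g(s(c), s(m(s(c), e, c)))))  →  s(s(g(s(c), s(e))))   [R3 at 1.1.2.1]
4. s(s(g(s(c), s(e))))  →  s(s(e))   [R4 at 1.1]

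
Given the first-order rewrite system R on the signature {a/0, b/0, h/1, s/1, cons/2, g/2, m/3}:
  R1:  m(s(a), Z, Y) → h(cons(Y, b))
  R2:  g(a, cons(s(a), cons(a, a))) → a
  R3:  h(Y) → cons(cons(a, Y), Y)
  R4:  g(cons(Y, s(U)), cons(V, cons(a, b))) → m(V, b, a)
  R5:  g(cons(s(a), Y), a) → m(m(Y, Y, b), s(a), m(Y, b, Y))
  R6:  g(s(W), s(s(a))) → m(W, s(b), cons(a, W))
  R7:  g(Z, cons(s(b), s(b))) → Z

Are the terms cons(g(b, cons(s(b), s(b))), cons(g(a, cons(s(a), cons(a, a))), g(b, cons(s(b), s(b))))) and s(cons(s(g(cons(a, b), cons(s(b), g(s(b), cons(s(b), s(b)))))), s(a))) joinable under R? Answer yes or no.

Reduce t₁ = cons(g(b, cons(s(b), s(b))), cons(g(a, cons(s(a), cons(a, a))), g(b, cons(s(b), s(b))))):
1. cons(g(b, cons(s(b), s(b))), cons(g(a, cons(s(a), cons(a, a))), g(b, cons(s(b), s(b)))))  →  cons(b, cons(g(a, cons(s(a), cons(a, a))), g(b, cons(s(b), s(b)))))   [R7 at 1]
2. cons(b, cons(g(a, cons(s(a), cons(a, a))), g(b, cons(s(b), s(b)))))  →  cons(b, cons(a, g(b, cons(s(b), s(b)))))   [R2 at 2.1]
3. cons(b, cons(a, g(b, cons(s(b), s(b)))))  →  cons(b, cons(a, b))   [R7 at 2.2]

Reduce t₂ = s(cons(s(g(cons(a, b), cons(s(b), g(s(b), cons(s(b), s(b)))))), s(a))):
1. s(cons(s(g(cons(a, b), cons(s(b), g(s(b), cons(s(b), s(b)))))), s(a)))  →  s(cons(s(g(cons(a, b), cons(s(b), s(b)))), s(a)))   [R7 at 1.1.1.2.2]
2. s(cons(s(g(cons(a, b), cons(s(b), s(b)))), s(a)))  →  s(cons(s(cons(a, b)), s(a)))   [R7 at 1.1.1]

no — NF(t₁) = cons(b, cons(a, b)), NF(t₂) = s(cons(s(cons(a, b)), s(a)))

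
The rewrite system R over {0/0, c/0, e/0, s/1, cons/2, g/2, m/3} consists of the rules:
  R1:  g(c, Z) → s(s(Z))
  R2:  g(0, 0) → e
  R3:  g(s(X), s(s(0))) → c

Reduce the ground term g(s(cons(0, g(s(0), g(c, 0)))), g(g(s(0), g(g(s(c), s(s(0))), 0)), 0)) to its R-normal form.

c

1. g(s(cons(0, g(s(0), g(c, 0)))), g(g(s(0), g(g(s(c), s(s(0))), 0)), 0))  →  g(s(cons(0, g(s(0), s(s(0))))), g(g(s(0), g(g(s(c), s(s(0))), 0)), 0))   [R1 at 1.1.2.2]
2. g(s(cons(0, g(s(0), s(s(0))))), g(g(s(0), g(g(s(c), s(s(0))), 0)), 0))  →  g(s(cons(0, c)), g(g(s(0), g(g(s(c), s(s(0))), 0)), 0))   [R3 at 1.1.2]
3. g(s(cons(0, c)), g(g(s(0), g(g(s(c), s(s(0))), 0)), 0))  →  g(s(cons(0, c)), g(g(s(0), g(c, 0)), 0))   [R3 at 2.1.2.1]
4. g(s(cons(0, c)), g(g(s(0), g(c, 0)), 0))  →  g(s(cons(0, c)), g(g(s(0), s(s(0))), 0))   [R1 at 2.1.2]
5. g(s(cons(0, c)), g(g(s(0), s(s(0))), 0))  →  g(s(cons(0, c)), g(c, 0))   [R3 at 2.1]
6. g(s(cons(0, c)), g(c, 0))  →  g(s(cons(0, c)), s(s(0)))   [R1 at 2]
7. g(s(cons(0, c)), s(s(0)))  →  c   [R3 at ε]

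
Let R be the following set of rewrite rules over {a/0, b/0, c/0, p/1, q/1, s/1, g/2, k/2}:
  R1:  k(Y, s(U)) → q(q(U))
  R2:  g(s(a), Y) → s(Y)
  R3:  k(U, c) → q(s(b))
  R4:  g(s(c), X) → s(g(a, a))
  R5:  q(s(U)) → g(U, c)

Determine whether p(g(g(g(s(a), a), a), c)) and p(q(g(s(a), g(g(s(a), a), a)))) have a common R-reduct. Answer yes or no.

Reduce t₁ = p(g(g(g(s(a), a), a), c)):
1. p(g(g(g(s(a), a), a), c))  →  p(g(g(s(a), a), c))   [R2 at 1.1.1]
2. p(g(g(s(a), a), c))  →  p(g(s(a), c))   [R2 at 1.1]
3. p(g(s(a), c))  →  p(s(c))   [R2 at 1]

Reduce t₂ = p(q(g(s(a), g(g(s(a), a), a)))):
1. p(q(g(s(a), g(g(s(a), a), a))))  →  p(q(s(g(g(s(a), a), a))))   [R2 at 1.1]
2. p(q(s(g(g(s(a), a), a))))  →  p(g(g(g(s(a), a), a), c))   [R5 at 1]
3. p(g(g(g(s(a), a), a), c))  →  p(g(g(s(a), a), c))   [R2 at 1.1.1]
4. p(g(g(s(a), a), c))  →  p(g(s(a), c))   [R2 at 1.1]
5. p(g(s(a), c))  →  p(s(c))   [R2 at 1]

yes — NF(t₁) = p(s(c)), NF(t₂) = p(s(c))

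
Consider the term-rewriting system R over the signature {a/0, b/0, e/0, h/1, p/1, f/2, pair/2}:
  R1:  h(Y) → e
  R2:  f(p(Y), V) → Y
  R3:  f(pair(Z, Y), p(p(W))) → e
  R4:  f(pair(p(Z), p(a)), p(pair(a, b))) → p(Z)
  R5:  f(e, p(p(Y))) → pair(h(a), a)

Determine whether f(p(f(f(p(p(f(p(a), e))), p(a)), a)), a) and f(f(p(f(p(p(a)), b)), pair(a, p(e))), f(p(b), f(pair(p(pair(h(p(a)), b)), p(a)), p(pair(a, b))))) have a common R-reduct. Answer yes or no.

Reduce t₁ = f(p(f(f(p(p(f(p(a), e))), p(a)), a)), a):
1. f(p(f(f(p(p(f(p(a), e))), p(a)), a)), a)  →  f(f(p(p(f(p(a), e))), p(a)), a)   [R2 at ε]
2. f(f(p(p(f(p(a), e))), p(a)), a)  →  f(p(f(p(a), e)), a)   [R2 at 1]
3. f(p(f(p(a), e)), a)  →  f(p(a), e)   [R2 at ε]
4. f(p(a), e)  →  a   [R2 at ε]

Reduce t₂ = f(f(p(f(p(p(a)), b)), pair(a, p(e))), f(p(b), f(pair(p(pair(h(p(a)), b)), p(a)), p(pair(a, b))))):
1. f(f(p(f(p(p(a)), b)), pair(a, p(e))), f(p(b), f(pair(p(pair(h(p(a)), b)), p(a)), p(pair(a, b)))))  →  f(f(p(p(a)), b), f(p(b), f(pair(p(pair(h(p(a)), b)), p(a)), p(pair(a, b)))))   [R2 at 1]
2. f(f(p(p(a)), b), f(p(b), f(pair(p(pair(h(p(a)), b)), p(a)), p(pair(a, b)))))  →  f(p(a), f(p(b), f(pair(p(pair(h(p(a)), b)), p(a)), p(pair(a, b)))))   [R2 at 1]
3. f(p(a), f(p(b), f(pair(p(pair(h(p(a)), b)), p(a)), p(pair(a, b)))))  →  a   [R2 at ε]

yes — NF(t₁) = a, NF(t₂) = a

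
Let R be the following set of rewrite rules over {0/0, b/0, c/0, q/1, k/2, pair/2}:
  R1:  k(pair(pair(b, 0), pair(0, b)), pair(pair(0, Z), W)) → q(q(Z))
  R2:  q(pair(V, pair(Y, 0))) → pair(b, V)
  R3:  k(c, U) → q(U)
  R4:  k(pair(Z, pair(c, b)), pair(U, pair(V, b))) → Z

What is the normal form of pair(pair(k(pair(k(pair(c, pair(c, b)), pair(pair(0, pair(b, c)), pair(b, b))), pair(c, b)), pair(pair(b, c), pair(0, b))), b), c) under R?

1. pair(pair(k(pair(k(pair(c, pair(c, b)), pair(pair(0, pair(b, c)), pair(b, b))), pair(c, b)), pair(pair(b, c), pair(0, b))), b), c)  →  pair(pair(k(pair(c, pair(c, b)), pair(pair(0, pair(b, c)), pair(b, b))), b), c)   [R4 at 1.1]
2. pair(pair(k(pair(c, pair(c, b)), pair(pair(0, pair(b, c)), pair(b, b))), b), c)  →  pair(pair(c, b), c)   [R4 at 1.1]

pair(pair(c, b), c)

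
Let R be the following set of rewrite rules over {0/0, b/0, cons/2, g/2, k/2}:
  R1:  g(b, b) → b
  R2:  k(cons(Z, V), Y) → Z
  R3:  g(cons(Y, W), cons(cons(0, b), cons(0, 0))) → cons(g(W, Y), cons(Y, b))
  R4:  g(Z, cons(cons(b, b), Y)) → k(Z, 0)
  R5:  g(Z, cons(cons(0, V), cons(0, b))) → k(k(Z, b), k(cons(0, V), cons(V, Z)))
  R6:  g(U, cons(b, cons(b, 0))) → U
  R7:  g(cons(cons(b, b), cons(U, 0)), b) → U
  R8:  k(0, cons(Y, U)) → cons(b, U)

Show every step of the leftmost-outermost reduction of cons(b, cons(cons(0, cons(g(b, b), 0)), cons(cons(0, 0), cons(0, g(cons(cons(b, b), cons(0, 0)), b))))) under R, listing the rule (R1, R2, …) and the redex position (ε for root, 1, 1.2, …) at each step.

cons(b, cons(cons(0, cons(b, 0)), cons(cons(0, 0), cons(0, 0))))

1. cons(b, cons(cons(0, cons(g(b, b), 0)), cons(cons(0, 0), cons(0, g(cons(cons(b, b), cons(0, 0)), b)))))  →  cons(b, cons(cons(0, cons(b, 0)), cons(cons(0, 0), cons(0, g(cons(cons(b, b), cons(0, 0)), b)))))   [R1 at 2.1.2.1]
2. cons(b, cons(cons(0, cons(b, 0)), cons(cons(0, 0), cons(0, g(cons(cons(b, b), cons(0, 0)), b)))))  →  cons(b, cons(cons(0, cons(b, 0)), cons(cons(0, 0), cons(0, 0))))   [R7 at 2.2.2.2]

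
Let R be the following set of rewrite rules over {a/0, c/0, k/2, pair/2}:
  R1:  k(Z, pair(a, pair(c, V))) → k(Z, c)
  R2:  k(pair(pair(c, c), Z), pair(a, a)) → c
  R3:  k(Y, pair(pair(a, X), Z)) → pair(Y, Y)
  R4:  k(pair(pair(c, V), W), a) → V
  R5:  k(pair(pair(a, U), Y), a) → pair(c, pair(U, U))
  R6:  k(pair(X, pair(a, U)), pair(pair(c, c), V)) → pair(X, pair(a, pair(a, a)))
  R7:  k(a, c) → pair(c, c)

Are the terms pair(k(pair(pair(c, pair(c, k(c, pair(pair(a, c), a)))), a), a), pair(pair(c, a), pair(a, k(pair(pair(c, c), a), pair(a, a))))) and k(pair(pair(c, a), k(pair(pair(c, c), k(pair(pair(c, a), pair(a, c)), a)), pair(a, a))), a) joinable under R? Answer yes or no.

no — NF(t₁) = pair(pair(c, pair(c, c)), pair(pair(c, a), pair(a, c))), NF(t₂) = a

Reduce t₁ = pair(k(pair(pair(c, pair(c, k(c, pair(pair(a, c), a)))), a), a), pair(pair(c, a), pair(a, k(pair(pair(c, c), a), pair(a, a))))):
1. pair(k(pair(pair(c, pair(c, k(c, pair(pair(a, c), a)))), a), a), pair(pair(c, a), pair(a, k(pair(pair(c, c), a), pair(a, a)))))  →  pair(pair(c, k(c, pair(pair(a, c), a))), pair(pair(c, a), pair(a, k(pair(pair(c, c), a), pair(a, a)))))   [R4 at 1]
2. pair(pair(c, k(c, pair(pair(a, c), a))), pair(pair(c, a), pair(a, k(pair(pair(c, c), a), pair(a, a)))))  →  pair(pair(c, pair(c, c)), pair(pair(c, a), pair(a, k(pair(pair(c, c), a), pair(a, a)))))   [R3 at 1.2]
3. pair(pair(c, pair(c, c)), pair(pair(c, a), pair(a, k(pair(pair(c, c), a), pair(a, a)))))  →  pair(pair(c, pair(c, c)), pair(pair(c, a), pair(a, c)))   [R2 at 2.2.2]

Reduce t₂ = k(pair(pair(c, a), k(pair(pair(c, c), k(pair(pair(c, a), pair(a, c)), a)), pair(a, a))), a):
1. k(pair(pair(c, a), k(pair(pair(c, c), k(pair(pair(c, a), pair(a, c)), a)), pair(a, a))), a)  →  a   [R4 at ε]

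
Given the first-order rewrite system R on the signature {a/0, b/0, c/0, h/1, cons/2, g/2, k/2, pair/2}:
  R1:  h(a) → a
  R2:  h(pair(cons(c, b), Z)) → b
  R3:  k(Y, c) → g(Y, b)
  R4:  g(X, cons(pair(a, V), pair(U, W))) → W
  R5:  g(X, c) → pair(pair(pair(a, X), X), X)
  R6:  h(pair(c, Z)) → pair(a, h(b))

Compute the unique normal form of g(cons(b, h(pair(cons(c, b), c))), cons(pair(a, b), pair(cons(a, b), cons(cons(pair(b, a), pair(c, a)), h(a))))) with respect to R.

cons(cons(pair(b, a), pair(c, a)), a)

1. g(cons(b, h(pair(cons(c, b), c))), cons(pair(a, b), pair(cons(a, b), cons(cons(pair(b, a), pair(c, a)), h(a)))))  →  cons(cons(pair(b, a), pair(c, a)), h(a))   [R4 at ε]
2. cons(cons(pair(b, a), pair(c, a)), h(a))  →  cons(cons(pair(b, a), pair(c, a)), a)   [R1 at 2]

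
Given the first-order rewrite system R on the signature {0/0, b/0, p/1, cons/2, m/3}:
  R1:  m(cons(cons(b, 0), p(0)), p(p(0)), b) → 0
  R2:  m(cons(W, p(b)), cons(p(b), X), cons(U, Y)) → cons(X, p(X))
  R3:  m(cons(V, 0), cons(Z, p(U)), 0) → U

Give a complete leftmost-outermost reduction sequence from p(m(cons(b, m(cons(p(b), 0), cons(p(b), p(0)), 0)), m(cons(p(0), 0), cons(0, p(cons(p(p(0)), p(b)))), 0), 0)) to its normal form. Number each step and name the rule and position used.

p(b)

1. p(m(cons(b, m(cons(p(b), 0), cons(p(b), p(0)), 0)), m(cons(p(0), 0), cons(0, p(cons(p(p(0)), p(b)))), 0), 0))  →  p(m(cons(b, 0), m(cons(p(0), 0), cons(0, p(cons(p(p(0)), p(b)))), 0), 0))   [R3 at 1.1.2]
2. p(m(cons(b, 0), m(cons(p(0), 0), cons(0, p(cons(p(p(0)), p(b)))), 0), 0))  →  p(m(cons(b, 0), cons(p(p(0)), p(b)), 0))   [R3 at 1.2]
3. p(m(cons(b, 0), cons(p(p(0)), p(b)), 0))  →  p(b)   [R3 at 1]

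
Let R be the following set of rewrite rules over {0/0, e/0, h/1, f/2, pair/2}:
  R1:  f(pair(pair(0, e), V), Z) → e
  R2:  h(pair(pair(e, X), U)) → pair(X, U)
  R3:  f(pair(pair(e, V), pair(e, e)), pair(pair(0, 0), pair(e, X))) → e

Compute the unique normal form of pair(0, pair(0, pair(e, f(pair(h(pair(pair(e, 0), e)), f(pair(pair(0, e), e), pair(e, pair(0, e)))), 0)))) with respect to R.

pair(0, pair(0, pair(e, e)))

1. pair(0, pair(0, pair(e, f(pair(h(pair(pair(e, 0), e)), f(pair(pair(0, e), e), pair(e, pair(0, e)))), 0))))  →  pair(0, pair(0, pair(e, f(pair(pair(0, e), f(pair(pair(0, e), e), pair(e, pair(0, e)))), 0))))   [R2 at 2.2.2.1.1]
2. pair(0, pair(0, pair(e, f(pair(pair(0, e), f(pair(pair(0, e), e), pair(e, pair(0, e)))), 0))))  →  pair(0, pair(0, pair(e, e)))   [R1 at 2.2.2]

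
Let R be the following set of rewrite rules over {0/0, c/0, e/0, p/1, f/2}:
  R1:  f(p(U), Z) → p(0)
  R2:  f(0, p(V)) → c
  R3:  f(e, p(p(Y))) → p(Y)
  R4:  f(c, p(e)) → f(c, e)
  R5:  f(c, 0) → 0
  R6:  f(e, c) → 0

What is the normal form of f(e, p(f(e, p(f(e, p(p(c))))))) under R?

p(c)

1. f(e, p(f(e, p(f(e, p(p(c)))))))  →  f(e, p(f(e, p(p(c)))))   [R3 at 2.1.2.1]
2. f(e, p(f(e, p(p(c)))))  →  f(e, p(p(c)))   [R3 at 2.1]
3. f(e, p(p(c)))  →  p(c)   [R3 at ε]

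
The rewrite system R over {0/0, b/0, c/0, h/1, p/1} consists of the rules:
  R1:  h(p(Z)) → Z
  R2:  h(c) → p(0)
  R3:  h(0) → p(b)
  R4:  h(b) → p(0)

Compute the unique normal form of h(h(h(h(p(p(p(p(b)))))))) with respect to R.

b

1. h(h(h(h(p(p(p(p(b))))))))  →  h(h(h(p(p(p(b))))))   [R1 at 1.1.1]
2. h(h(h(p(p(p(b))))))  →  h(h(p(p(b))))   [R1 at 1.1]
3. h(h(p(p(b))))  →  h(p(b))   [R1 at 1]
4. h(p(b))  →  b   [R1 at ε]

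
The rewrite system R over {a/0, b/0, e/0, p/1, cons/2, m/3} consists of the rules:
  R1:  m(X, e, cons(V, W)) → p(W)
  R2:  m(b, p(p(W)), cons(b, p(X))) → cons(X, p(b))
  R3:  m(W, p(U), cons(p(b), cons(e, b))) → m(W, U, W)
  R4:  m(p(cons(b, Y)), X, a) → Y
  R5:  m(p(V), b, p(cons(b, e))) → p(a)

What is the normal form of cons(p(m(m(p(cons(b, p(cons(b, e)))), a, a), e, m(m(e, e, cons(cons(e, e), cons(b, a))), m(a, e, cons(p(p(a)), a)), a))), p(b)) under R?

cons(p(e), p(b))

1. cons(p(m(m(p(cons(b, p(cons(b, e)))), a, a), e, m(m(e, e, cons(cons(e, e), cons(b, a))), m(a, e, cons(p(p(a)), a)), a))), p(b))  →  cons(p(m(p(cons(b, e)), e, m(m(e, e, cons(cons(e, e), cons(b, a))), m(a, e, cons(p(p(a)), a)), a))), p(b))   [R4 at 1.1.1]
2. cons(p(m(p(cons(b, e)), e, m(m(e, e, cons(cons(e, e), cons(b, a))), m(a, e, cons(p(p(a)), a)), a))), p(b))  →  cons(p(m(p(cons(b, e)), e, m(p(cons(b, a)), m(a, e, cons(p(p(a)), a)), a))), p(b))   [R1 at 1.1.3.1]
3. cons(p(m(p(cons(b, e)), e, m(p(cons(b, a)), m(a, e, cons(p(p(a)), a)), a))), p(b))  →  cons(p(m(p(cons(b, e)), e, a)), p(b))   [R4 at 1.1.3]
4. cons(p(m(p(cons(b, e)), e, a)), p(b))  →  cons(p(e), p(b))   [R4 at 1.1]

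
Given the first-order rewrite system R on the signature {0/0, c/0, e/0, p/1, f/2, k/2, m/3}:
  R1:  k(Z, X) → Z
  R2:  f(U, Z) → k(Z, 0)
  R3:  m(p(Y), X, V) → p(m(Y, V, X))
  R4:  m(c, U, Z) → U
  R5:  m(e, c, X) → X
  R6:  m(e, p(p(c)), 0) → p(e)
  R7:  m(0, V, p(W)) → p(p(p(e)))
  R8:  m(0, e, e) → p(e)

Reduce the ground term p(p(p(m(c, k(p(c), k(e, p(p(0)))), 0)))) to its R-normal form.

1. p(p(p(m(c, k(p(c), k(e, p(p(0)))), 0))))  →  p(p(p(k(p(c), k(e, p(p(0)))))))   [R4 at 1.1.1]
2. p(p(p(k(p(c), k(e, p(p(0)))))))  →  p(p(p(p(c))))   [R1 at 1.1.1]

p(p(p(p(c))))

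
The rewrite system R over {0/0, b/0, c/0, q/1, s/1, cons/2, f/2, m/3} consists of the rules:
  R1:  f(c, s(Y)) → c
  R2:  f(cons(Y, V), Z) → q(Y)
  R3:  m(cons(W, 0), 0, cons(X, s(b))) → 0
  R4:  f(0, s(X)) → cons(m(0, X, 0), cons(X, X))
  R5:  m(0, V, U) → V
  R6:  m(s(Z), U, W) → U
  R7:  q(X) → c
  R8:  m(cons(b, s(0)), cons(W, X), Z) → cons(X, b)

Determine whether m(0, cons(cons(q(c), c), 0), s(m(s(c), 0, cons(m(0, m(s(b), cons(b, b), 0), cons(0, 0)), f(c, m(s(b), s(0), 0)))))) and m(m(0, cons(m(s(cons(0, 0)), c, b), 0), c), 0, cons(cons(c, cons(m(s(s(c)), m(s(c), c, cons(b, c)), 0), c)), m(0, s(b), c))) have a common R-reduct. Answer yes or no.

no — NF(t₁) = cons(cons(c, c), 0), NF(t₂) = 0

Reduce t₁ = m(0, cons(cons(q(c), c), 0), s(m(s(c), 0, cons(m(0, m(s(b), cons(b, b), 0), cons(0, 0)), f(c, m(s(b), s(0), 0)))))):
1. m(0, cons(cons(q(c), c), 0), s(m(s(c), 0, cons(m(0, m(s(b), cons(b, b), 0), cons(0, 0)), f(c, m(s(b), s(0), 0))))))  →  cons(cons(q(c), c), 0)   [R5 at ε]
2. cons(cons(q(c), c), 0)  →  cons(cons(c, c), 0)   [R7 at 1.1]

Reduce t₂ = m(m(0, cons(m(s(cons(0, 0)), c, b), 0), c), 0, cons(cons(c, cons(m(s(s(c)), m(s(c), c, cons(b, c)), 0), c)), m(0, s(b), c))):
1. m(m(0, cons(m(s(cons(0, 0)), c, b), 0), c), 0, cons(cons(c, cons(m(s(s(c)), m(s(c), c, cons(b, c)), 0), c)), m(0, s(b), c)))  →  m(cons(m(s(cons(0, 0)), c, b), 0), 0, cons(cons(c, cons(m(s(s(c)), m(s(c), c, cons(b, c)), 0), c)), m(0, s(b), c)))   [R5 at 1]
2. m(cons(m(s(cons(0, 0)), c, b), 0), 0, cons(cons(c, cons(m(s(s(c)), m(s(c), c, cons(b, c)), 0), c)), m(0, s(b), c)))  →  m(cons(c, 0), 0, cons(cons(c, cons(m(s(s(c)), m(s(c), c, cons(b, c)), 0), c)), m(0, s(b), c)))   [R6 at 1.1]
3. m(cons(c, 0), 0, cons(cons(c, cons(m(s(s(c)), m(s(c), c, cons(b, c)), 0), c)), m(0, s(b), c)))  →  m(cons(c, 0), 0, cons(cons(c, cons(m(s(c), c, cons(b, c)), c)), m(0, s(b), c)))   [R6 at 3.1.2.1]
4. m(cons(c, 0), 0, cons(cons(c, cons(m(s(c), c, cons(b, c)), c)), m(0, s(b), c)))  →  m(cons(c, 0), 0, cons(cons(c, cons(c, c)), m(0, s(b), c)))   [R6 at 3.1.2.1]
5. m(cons(c, 0), 0, cons(cons(c, cons(c, c)), m(0, s(b), c)))  →  m(cons(c, 0), 0, cons(cons(c, cons(c, c)), s(b)))   [R5 at 3.2]
6. m(cons(c, 0), 0, cons(cons(c, cons(c, c)), s(b)))  →  0   [R3 at ε]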